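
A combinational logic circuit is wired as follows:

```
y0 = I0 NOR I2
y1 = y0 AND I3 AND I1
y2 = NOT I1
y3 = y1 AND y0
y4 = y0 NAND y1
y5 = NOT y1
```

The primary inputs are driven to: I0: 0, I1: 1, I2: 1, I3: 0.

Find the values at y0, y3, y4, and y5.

y0 = 0, y3 = 0, y4 = 1, y5 = 1

y0 = I0 NOR I2 = 0 NOR 1 = 0
y1 = y0 AND I3 AND I1 = 0 AND 0 AND 1 = 0
y3 = y1 AND y0 = 0 AND 0 = 0
y4 = y0 NAND y1 = 0 NAND 0 = 1
y5 = NOT y1 = NOT 0 = 1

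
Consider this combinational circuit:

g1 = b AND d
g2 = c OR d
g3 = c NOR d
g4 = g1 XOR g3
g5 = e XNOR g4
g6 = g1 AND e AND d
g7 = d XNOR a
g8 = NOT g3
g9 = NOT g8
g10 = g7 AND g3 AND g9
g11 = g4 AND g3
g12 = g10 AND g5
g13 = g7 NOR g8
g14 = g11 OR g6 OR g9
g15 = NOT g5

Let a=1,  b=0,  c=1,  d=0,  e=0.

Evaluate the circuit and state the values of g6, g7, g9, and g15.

g6 = 0, g7 = 0, g9 = 0, g15 = 0

g1 = b AND d = 0 AND 0 = 0
g3 = c NOR d = 1 NOR 0 = 0
g4 = g1 XOR g3 = 0 XOR 0 = 0
g5 = e XNOR g4 = 0 XNOR 0 = 1
g6 = g1 AND e AND d = 0 AND 0 AND 0 = 0
g7 = d XNOR a = 0 XNOR 1 = 0
g8 = NOT g3 = NOT 0 = 1
g9 = NOT g8 = NOT 1 = 0
g15 = NOT g5 = NOT 1 = 0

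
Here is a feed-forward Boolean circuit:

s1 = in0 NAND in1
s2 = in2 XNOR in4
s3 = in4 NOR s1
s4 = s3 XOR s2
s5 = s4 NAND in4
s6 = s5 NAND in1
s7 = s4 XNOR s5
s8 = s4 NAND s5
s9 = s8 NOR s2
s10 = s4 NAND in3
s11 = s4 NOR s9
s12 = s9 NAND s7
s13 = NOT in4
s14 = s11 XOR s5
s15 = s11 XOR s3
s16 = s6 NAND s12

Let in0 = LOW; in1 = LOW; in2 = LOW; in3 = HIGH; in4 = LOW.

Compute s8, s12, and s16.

s1 = in0 NAND in1 = LOW NAND LOW = HIGH
s2 = in2 XNOR in4 = LOW XNOR LOW = HIGH
s3 = in4 NOR s1 = LOW NOR HIGH = LOW
s4 = s3 XOR s2 = LOW XOR HIGH = HIGH
s5 = s4 NAND in4 = HIGH NAND LOW = HIGH
s6 = s5 NAND in1 = HIGH NAND LOW = HIGH
s7 = s4 XNOR s5 = HIGH XNOR HIGH = HIGH
s8 = s4 NAND s5 = HIGH NAND HIGH = LOW
s9 = s8 NOR s2 = LOW NOR HIGH = LOW
s12 = s9 NAND s7 = LOW NAND HIGH = HIGH
s16 = s6 NAND s12 = HIGH NAND HIGH = LOW

s8 = LOW  s12 = HIGH  s16 = LOW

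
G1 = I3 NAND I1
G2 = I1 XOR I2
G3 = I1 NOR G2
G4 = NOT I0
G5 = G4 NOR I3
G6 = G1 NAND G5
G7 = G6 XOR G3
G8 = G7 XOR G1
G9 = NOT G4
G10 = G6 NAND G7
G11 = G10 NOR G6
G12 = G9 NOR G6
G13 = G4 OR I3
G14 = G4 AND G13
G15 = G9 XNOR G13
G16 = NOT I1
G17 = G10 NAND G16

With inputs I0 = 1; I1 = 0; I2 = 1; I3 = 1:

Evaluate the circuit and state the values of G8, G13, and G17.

G1 = I3 NAND I1 = 1 NAND 0 = 1
G2 = I1 XOR I2 = 0 XOR 1 = 1
G3 = I1 NOR G2 = 0 NOR 1 = 0
G4 = NOT I0 = NOT 1 = 0
G5 = G4 NOR I3 = 0 NOR 1 = 0
G6 = G1 NAND G5 = 1 NAND 0 = 1
G7 = G6 XOR G3 = 1 XOR 0 = 1
G8 = G7 XOR G1 = 1 XOR 1 = 0
G10 = G6 NAND G7 = 1 NAND 1 = 0
G13 = G4 OR I3 = 0 OR 1 = 1
G16 = NOT I1 = NOT 0 = 1
G17 = G10 NAND G16 = 0 NAND 1 = 1

G8 = 0, G13 = 1, G17 = 1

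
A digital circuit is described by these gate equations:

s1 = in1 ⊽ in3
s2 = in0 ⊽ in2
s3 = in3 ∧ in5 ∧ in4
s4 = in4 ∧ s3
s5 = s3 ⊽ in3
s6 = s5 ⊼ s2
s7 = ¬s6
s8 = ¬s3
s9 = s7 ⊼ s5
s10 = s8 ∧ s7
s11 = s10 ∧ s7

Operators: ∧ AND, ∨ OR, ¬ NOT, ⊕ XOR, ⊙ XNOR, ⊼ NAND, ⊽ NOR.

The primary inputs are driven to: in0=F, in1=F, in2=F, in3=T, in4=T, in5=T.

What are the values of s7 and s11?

s2 = in0 NOR in2 = F NOR F = T
s3 = in3 AND in5 AND in4 = T AND T AND T = T
s5 = s3 NOR in3 = T NOR T = F
s6 = s5 NAND s2 = F NAND T = T
s7 = NOT s6 = NOT T = F
s8 = NOT s3 = NOT T = F
s10 = s8 AND s7 = F AND F = F
s11 = s10 AND s7 = F AND F = F

s7 = F, s11 = F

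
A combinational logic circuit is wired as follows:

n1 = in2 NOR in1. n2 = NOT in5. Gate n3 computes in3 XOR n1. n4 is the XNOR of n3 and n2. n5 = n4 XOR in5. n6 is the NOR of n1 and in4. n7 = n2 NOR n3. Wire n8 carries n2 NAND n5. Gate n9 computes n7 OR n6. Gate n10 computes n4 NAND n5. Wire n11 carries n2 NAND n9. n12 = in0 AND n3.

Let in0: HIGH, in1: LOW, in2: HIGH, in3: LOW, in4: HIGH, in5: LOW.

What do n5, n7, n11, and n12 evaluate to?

n5 = LOW; n7 = LOW; n11 = HIGH; n12 = LOW

n1 = in2 NOR in1 = HIGH NOR LOW = LOW
n2 = NOT in5 = NOT LOW = HIGH
n3 = in3 XOR n1 = LOW XOR LOW = LOW
n4 = n3 XNOR n2 = LOW XNOR HIGH = LOW
n5 = n4 XOR in5 = LOW XOR LOW = LOW
n6 = n1 NOR in4 = LOW NOR HIGH = LOW
n7 = n2 NOR n3 = HIGH NOR LOW = LOW
n9 = n7 OR n6 = LOW OR LOW = LOW
n11 = n2 NAND n9 = HIGH NAND LOW = HIGH
n12 = in0 AND n3 = HIGH AND LOW = LOW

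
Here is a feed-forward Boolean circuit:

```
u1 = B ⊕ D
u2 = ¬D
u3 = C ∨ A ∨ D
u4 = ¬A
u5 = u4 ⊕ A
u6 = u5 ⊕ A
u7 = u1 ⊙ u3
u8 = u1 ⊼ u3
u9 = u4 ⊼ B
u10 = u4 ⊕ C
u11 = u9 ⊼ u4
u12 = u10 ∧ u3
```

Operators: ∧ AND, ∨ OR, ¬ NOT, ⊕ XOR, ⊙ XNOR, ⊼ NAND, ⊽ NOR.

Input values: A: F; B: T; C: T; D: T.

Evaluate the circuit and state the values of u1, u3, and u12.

u1 = B XOR D = T XOR T = F
u3 = C OR A OR D = T OR F OR T = T
u4 = NOT A = NOT F = T
u10 = u4 XOR C = T XOR T = F
u12 = u10 AND u3 = F AND T = F

u1 = F  u3 = T  u12 = F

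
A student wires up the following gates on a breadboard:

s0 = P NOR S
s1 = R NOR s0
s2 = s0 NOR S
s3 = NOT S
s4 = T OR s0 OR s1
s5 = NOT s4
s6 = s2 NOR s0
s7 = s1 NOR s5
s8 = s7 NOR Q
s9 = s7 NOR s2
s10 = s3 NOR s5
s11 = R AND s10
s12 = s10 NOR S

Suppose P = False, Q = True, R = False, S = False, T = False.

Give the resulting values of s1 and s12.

s1 = False  s12 = True

s0 = P NOR S = False NOR False = True
s1 = R NOR s0 = False NOR True = False
s3 = NOT S = NOT False = True
s4 = T OR s0 OR s1 = False OR True OR False = True
s5 = NOT s4 = NOT True = False
s10 = s3 NOR s5 = True NOR False = False
s12 = s10 NOR S = False NOR False = True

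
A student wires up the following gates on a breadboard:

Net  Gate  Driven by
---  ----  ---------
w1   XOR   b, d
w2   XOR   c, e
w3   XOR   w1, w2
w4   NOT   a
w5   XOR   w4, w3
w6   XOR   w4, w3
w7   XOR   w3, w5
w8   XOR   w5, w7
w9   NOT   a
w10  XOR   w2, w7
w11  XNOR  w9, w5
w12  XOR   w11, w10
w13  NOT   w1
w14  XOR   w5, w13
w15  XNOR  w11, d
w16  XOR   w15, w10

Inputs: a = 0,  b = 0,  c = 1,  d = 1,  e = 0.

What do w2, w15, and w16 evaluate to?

w2 = 1; w15 = 1; w16 = 1

w1 = b XOR d = 0 XOR 1 = 1
w2 = c XOR e = 1 XOR 0 = 1
w3 = w1 XOR w2 = 1 XOR 1 = 0
w4 = NOT a = NOT 0 = 1
w5 = w4 XOR w3 = 1 XOR 0 = 1
w7 = w3 XOR w5 = 0 XOR 1 = 1
w9 = NOT a = NOT 0 = 1
w10 = w2 XOR w7 = 1 XOR 1 = 0
w11 = w9 XNOR w5 = 1 XNOR 1 = 1
w15 = w11 XNOR d = 1 XNOR 1 = 1
w16 = w15 XOR w10 = 1 XOR 0 = 1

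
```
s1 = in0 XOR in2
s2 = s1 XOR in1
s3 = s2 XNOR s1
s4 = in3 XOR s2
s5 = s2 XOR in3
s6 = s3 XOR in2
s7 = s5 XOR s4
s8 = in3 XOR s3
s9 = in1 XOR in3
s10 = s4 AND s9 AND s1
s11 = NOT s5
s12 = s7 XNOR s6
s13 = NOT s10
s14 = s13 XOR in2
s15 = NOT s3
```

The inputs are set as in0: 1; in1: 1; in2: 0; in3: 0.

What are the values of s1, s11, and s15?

s1 = 1; s11 = 1; s15 = 1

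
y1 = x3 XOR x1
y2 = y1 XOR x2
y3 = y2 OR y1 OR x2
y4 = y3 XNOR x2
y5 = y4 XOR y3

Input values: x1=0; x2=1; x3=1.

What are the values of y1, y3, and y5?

y1 = x3 XOR x1 = 1 XOR 0 = 1
y2 = y1 XOR x2 = 1 XOR 1 = 0
y3 = y2 OR y1 OR x2 = 0 OR 1 OR 1 = 1
y4 = y3 XNOR x2 = 1 XNOR 1 = 1
y5 = y4 XOR y3 = 1 XOR 1 = 0

y1 = 1  y3 = 1  y5 = 0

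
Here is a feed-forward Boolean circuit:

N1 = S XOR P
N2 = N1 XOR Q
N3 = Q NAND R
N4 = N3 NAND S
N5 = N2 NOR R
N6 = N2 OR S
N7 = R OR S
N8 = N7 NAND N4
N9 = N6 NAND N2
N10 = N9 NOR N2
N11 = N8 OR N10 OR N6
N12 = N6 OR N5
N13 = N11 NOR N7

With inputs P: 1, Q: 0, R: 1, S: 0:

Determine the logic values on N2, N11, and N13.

N1 = S XOR P = 0 XOR 1 = 1
N2 = N1 XOR Q = 1 XOR 0 = 1
N3 = Q NAND R = 0 NAND 1 = 1
N4 = N3 NAND S = 1 NAND 0 = 1
N6 = N2 OR S = 1 OR 0 = 1
N7 = R OR S = 1 OR 0 = 1
N8 = N7 NAND N4 = 1 NAND 1 = 0
N9 = N6 NAND N2 = 1 NAND 1 = 0
N10 = N9 NOR N2 = 0 NOR 1 = 0
N11 = N8 OR N10 OR N6 = 0 OR 0 OR 1 = 1
N13 = N11 NOR N7 = 1 NOR 1 = 0

N2 = 1, N11 = 1, N13 = 0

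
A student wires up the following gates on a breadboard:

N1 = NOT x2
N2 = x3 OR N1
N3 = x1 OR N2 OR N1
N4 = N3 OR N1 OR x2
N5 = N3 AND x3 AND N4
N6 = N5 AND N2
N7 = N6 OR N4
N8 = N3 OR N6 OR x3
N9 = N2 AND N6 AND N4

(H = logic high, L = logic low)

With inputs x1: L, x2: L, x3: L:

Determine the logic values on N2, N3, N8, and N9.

N1 = NOT x2 = NOT L = H
N2 = x3 OR N1 = L OR H = H
N3 = x1 OR N2 OR N1 = L OR H OR H = H
N4 = N3 OR N1 OR x2 = H OR H OR L = H
N5 = N3 AND x3 AND N4 = H AND L AND H = L
N6 = N5 AND N2 = L AND H = L
N8 = N3 OR N6 OR x3 = H OR L OR L = H
N9 = N2 AND N6 AND N4 = H AND L AND H = L

N2 = H  N3 = H  N8 = H  N9 = L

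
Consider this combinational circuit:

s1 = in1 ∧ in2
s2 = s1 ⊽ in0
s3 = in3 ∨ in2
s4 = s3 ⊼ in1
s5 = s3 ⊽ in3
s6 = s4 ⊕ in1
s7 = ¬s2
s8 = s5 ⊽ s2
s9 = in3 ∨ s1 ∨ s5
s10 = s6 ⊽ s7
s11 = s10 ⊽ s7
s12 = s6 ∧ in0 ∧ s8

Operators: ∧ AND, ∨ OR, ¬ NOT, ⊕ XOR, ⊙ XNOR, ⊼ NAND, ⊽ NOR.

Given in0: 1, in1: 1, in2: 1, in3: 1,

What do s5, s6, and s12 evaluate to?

s1 = in1 AND in2 = 1 AND 1 = 1
s2 = s1 NOR in0 = 1 NOR 1 = 0
s3 = in3 OR in2 = 1 OR 1 = 1
s4 = s3 NAND in1 = 1 NAND 1 = 0
s5 = s3 NOR in3 = 1 NOR 1 = 0
s6 = s4 XOR in1 = 0 XOR 1 = 1
s8 = s5 NOR s2 = 0 NOR 0 = 1
s12 = s6 AND in0 AND s8 = 1 AND 1 AND 1 = 1

s5 = 0  s6 = 1  s12 = 1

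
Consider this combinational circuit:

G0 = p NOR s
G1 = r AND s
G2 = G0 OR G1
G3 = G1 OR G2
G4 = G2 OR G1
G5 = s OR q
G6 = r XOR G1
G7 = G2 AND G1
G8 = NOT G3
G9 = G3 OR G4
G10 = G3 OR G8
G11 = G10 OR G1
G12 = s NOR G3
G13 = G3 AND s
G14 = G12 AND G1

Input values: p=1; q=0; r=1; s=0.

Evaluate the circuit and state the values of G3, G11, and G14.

G0 = p NOR s = 1 NOR 0 = 0
G1 = r AND s = 1 AND 0 = 0
G2 = G0 OR G1 = 0 OR 0 = 0
G3 = G1 OR G2 = 0 OR 0 = 0
G8 = NOT G3 = NOT 0 = 1
G10 = G3 OR G8 = 0 OR 1 = 1
G11 = G10 OR G1 = 1 OR 0 = 1
G12 = s NOR G3 = 0 NOR 0 = 1
G14 = G12 AND G1 = 1 AND 0 = 0

G3 = 0  G11 = 1  G14 = 0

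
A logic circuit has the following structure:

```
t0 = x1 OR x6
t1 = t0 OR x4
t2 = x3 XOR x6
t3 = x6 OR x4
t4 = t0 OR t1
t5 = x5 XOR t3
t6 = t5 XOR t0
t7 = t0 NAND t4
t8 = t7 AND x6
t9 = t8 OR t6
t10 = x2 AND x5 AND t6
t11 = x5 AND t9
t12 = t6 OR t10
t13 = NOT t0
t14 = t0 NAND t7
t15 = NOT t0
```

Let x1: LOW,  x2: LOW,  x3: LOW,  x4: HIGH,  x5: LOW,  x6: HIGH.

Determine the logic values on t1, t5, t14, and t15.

t1 = HIGH  t5 = HIGH  t14 = HIGH  t15 = LOW

t0 = x1 OR x6 = LOW OR HIGH = HIGH
t1 = t0 OR x4 = HIGH OR HIGH = HIGH
t3 = x6 OR x4 = HIGH OR HIGH = HIGH
t4 = t0 OR t1 = HIGH OR HIGH = HIGH
t5 = x5 XOR t3 = LOW XOR HIGH = HIGH
t7 = t0 NAND t4 = HIGH NAND HIGH = LOW
t14 = t0 NAND t7 = HIGH NAND LOW = HIGH
t15 = NOT t0 = NOT HIGH = LOW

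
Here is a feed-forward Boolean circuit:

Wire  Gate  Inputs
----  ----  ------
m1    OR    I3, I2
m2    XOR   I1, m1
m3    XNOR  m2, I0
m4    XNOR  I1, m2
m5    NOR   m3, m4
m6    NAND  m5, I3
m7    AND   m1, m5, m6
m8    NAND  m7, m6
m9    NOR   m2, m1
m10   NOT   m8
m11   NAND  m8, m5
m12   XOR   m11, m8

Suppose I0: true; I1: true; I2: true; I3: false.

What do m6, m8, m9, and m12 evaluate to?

m6 = true, m8 = false, m9 = false, m12 = true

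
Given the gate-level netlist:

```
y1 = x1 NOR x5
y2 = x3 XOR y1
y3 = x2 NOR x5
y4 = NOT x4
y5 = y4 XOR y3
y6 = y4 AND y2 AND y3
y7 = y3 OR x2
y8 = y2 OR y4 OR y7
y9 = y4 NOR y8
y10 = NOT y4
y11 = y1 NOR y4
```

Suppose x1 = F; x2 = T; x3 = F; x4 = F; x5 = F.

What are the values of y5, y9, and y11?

y5 = T; y9 = F; y11 = F

y1 = x1 NOR x5 = F NOR F = T
y2 = x3 XOR y1 = F XOR T = T
y3 = x2 NOR x5 = T NOR F = F
y4 = NOT x4 = NOT F = T
y5 = y4 XOR y3 = T XOR F = T
y7 = y3 OR x2 = F OR T = T
y8 = y2 OR y4 OR y7 = T OR T OR T = T
y9 = y4 NOR y8 = T NOR T = F
y11 = y1 NOR y4 = T NOR T = F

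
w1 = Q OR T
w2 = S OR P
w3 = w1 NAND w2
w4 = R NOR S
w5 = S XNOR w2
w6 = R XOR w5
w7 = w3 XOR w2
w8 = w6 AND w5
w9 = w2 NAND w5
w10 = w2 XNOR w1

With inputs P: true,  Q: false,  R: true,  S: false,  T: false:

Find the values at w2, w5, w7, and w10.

w2 = true  w5 = false  w7 = false  w10 = false

w1 = Q OR T = false OR false = false
w2 = S OR P = false OR true = true
w3 = w1 NAND w2 = false NAND true = true
w5 = S XNOR w2 = false XNOR true = false
w7 = w3 XOR w2 = true XOR true = false
w10 = w2 XNOR w1 = true XNOR false = false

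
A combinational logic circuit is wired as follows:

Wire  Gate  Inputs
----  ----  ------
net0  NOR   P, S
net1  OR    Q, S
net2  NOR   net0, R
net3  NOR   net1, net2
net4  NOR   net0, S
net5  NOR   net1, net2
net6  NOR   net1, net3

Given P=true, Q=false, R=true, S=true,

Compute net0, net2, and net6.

net0 = false, net2 = false, net6 = false

net0 = P NOR S = true NOR true = false
net1 = Q OR S = false OR true = true
net2 = net0 NOR R = false NOR true = false
net3 = net1 NOR net2 = true NOR false = false
net6 = net1 NOR net3 = true NOR false = false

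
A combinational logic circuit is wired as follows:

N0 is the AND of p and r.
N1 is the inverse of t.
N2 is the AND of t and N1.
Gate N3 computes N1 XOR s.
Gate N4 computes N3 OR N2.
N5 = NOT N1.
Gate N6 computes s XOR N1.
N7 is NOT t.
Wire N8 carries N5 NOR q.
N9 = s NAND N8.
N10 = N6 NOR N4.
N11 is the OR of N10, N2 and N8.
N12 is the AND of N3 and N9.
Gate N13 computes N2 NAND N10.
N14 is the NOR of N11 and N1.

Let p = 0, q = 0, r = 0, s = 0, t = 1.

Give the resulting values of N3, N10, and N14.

N3 = 0  N10 = 1  N14 = 0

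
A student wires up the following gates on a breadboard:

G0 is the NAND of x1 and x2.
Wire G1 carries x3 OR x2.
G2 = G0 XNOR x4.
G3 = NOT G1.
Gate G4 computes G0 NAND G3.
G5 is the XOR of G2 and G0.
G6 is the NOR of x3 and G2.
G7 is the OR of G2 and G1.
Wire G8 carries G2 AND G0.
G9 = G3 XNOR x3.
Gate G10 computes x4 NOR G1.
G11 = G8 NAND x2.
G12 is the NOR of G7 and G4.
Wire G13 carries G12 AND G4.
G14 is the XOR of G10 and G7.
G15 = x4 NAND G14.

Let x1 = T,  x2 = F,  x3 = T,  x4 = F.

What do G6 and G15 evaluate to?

G6 = F  G15 = T

G0 = x1 NAND x2 = T NAND F = T
G1 = x3 OR x2 = T OR F = T
G2 = G0 XNOR x4 = T XNOR F = F
G6 = x3 NOR G2 = T NOR F = F
G7 = G2 OR G1 = F OR T = T
G10 = x4 NOR G1 = F NOR T = F
G14 = G10 XOR G7 = F XOR T = T
G15 = x4 NAND G14 = F NAND T = T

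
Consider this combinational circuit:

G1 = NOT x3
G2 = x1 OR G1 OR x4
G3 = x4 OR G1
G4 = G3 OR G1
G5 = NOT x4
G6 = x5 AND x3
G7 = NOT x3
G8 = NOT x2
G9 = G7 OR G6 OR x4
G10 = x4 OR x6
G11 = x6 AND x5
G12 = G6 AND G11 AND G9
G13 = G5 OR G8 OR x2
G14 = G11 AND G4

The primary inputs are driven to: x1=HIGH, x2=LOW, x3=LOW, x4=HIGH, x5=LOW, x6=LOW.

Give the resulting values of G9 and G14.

G9 = HIGH; G14 = LOW

G1 = NOT x3 = NOT LOW = HIGH
G3 = x4 OR G1 = HIGH OR HIGH = HIGH
G4 = G3 OR G1 = HIGH OR HIGH = HIGH
G6 = x5 AND x3 = LOW AND LOW = LOW
G7 = NOT x3 = NOT LOW = HIGH
G9 = G7 OR G6 OR x4 = HIGH OR LOW OR HIGH = HIGH
G11 = x6 AND x5 = LOW AND LOW = LOW
G14 = G11 AND G4 = LOW AND HIGH = LOW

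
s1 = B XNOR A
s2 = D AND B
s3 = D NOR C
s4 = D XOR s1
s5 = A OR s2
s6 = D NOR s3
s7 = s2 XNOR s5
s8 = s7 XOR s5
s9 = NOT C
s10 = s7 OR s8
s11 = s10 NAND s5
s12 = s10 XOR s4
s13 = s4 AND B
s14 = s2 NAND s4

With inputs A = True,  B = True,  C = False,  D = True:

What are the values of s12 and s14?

s12 = True, s14 = True

s1 = B XNOR A = True XNOR True = True
s2 = D AND B = True AND True = True
s4 = D XOR s1 = True XOR True = False
s5 = A OR s2 = True OR True = True
s7 = s2 XNOR s5 = True XNOR True = True
s8 = s7 XOR s5 = True XOR True = False
s10 = s7 OR s8 = True OR False = True
s12 = s10 XOR s4 = True XOR False = True
s14 = s2 NAND s4 = True NAND False = True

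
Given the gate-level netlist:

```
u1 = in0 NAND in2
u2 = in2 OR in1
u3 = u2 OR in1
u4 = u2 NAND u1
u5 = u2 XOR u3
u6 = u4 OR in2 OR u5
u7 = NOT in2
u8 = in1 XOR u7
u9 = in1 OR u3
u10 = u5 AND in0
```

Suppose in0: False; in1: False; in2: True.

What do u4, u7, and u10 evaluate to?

u4 = False, u7 = False, u10 = False

u1 = in0 NAND in2 = False NAND True = True
u2 = in2 OR in1 = True OR False = True
u3 = u2 OR in1 = True OR False = True
u4 = u2 NAND u1 = True NAND True = False
u5 = u2 XOR u3 = True XOR True = False
u7 = NOT in2 = NOT True = False
u10 = u5 AND in0 = False AND False = False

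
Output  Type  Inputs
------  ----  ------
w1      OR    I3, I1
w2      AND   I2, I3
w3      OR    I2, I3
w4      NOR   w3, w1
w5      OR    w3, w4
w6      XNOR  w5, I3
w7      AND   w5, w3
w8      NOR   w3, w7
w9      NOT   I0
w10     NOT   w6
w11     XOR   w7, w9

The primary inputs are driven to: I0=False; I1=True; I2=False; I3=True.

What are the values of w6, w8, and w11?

w1 = I3 OR I1 = True OR True = True
w3 = I2 OR I3 = False OR True = True
w4 = w3 NOR w1 = True NOR True = False
w5 = w3 OR w4 = True OR False = True
w6 = w5 XNOR I3 = True XNOR True = True
w7 = w5 AND w3 = True AND True = True
w8 = w3 NOR w7 = True NOR True = False
w9 = NOT I0 = NOT False = True
w11 = w7 XOR w9 = True XOR True = False

w6 = True, w8 = False, w11 = False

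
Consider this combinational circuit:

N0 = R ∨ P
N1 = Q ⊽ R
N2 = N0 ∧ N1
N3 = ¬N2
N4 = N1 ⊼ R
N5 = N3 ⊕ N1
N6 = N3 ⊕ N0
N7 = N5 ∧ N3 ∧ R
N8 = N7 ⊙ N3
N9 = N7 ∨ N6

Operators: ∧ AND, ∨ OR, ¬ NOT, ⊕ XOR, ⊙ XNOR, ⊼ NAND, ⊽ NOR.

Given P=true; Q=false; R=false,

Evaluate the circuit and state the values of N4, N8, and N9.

N0 = R OR P = false OR true = true
N1 = Q NOR R = false NOR false = true
N2 = N0 AND N1 = true AND true = true
N3 = NOT N2 = NOT true = false
N4 = N1 NAND R = true NAND false = true
N5 = N3 XOR N1 = false XOR true = true
N6 = N3 XOR N0 = false XOR true = true
N7 = N5 AND N3 AND R = true AND false AND false = false
N8 = N7 XNOR N3 = false XNOR false = true
N9 = N7 OR N6 = false OR true = true

N4 = true, N8 = true, N9 = true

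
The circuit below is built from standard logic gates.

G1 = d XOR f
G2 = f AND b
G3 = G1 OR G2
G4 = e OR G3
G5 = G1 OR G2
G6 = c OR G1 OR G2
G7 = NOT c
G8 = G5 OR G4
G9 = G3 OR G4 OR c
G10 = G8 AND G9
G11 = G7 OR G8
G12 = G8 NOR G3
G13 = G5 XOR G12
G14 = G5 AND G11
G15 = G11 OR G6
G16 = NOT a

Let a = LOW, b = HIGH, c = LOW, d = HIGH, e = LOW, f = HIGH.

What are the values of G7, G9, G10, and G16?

G7 = HIGH, G9 = HIGH, G10 = HIGH, G16 = HIGH

G1 = d XOR f = HIGH XOR HIGH = LOW
G2 = f AND b = HIGH AND HIGH = HIGH
G3 = G1 OR G2 = LOW OR HIGH = HIGH
G4 = e OR G3 = LOW OR HIGH = HIGH
G5 = G1 OR G2 = LOW OR HIGH = HIGH
G7 = NOT c = NOT LOW = HIGH
G8 = G5 OR G4 = HIGH OR HIGH = HIGH
G9 = G3 OR G4 OR c = HIGH OR HIGH OR LOW = HIGH
G10 = G8 AND G9 = HIGH AND HIGH = HIGH
G16 = NOT a = NOT LOW = HIGH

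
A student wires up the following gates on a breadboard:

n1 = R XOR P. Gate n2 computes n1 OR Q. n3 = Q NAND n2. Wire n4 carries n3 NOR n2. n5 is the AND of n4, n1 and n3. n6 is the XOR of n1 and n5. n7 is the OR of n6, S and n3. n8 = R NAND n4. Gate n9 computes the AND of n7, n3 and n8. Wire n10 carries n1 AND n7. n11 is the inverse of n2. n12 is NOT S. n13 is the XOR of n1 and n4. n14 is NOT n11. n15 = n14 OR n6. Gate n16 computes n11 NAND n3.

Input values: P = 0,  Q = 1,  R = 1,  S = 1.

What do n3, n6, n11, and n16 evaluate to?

n1 = R XOR P = 1 XOR 0 = 1
n2 = n1 OR Q = 1 OR 1 = 1
n3 = Q NAND n2 = 1 NAND 1 = 0
n4 = n3 NOR n2 = 0 NOR 1 = 0
n5 = n4 AND n1 AND n3 = 0 AND 1 AND 0 = 0
n6 = n1 XOR n5 = 1 XOR 0 = 1
n11 = NOT n2 = NOT 1 = 0
n16 = n11 NAND n3 = 0 NAND 0 = 1

n3 = 0  n6 = 1  n11 = 0  n16 = 1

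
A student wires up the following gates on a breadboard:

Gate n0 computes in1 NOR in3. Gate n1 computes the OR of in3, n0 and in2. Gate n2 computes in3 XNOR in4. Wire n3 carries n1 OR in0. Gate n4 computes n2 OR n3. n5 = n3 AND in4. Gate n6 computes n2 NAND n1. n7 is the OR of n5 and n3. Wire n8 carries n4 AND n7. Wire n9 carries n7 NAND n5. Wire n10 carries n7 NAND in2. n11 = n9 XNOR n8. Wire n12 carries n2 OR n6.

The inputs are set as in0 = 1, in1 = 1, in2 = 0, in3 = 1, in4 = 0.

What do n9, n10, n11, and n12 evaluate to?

n9 = 1  n10 = 1  n11 = 1  n12 = 1

n0 = in1 NOR in3 = 1 NOR 1 = 0
n1 = in3 OR n0 OR in2 = 1 OR 0 OR 0 = 1
n2 = in3 XNOR in4 = 1 XNOR 0 = 0
n3 = n1 OR in0 = 1 OR 1 = 1
n4 = n2 OR n3 = 0 OR 1 = 1
n5 = n3 AND in4 = 1 AND 0 = 0
n6 = n2 NAND n1 = 0 NAND 1 = 1
n7 = n5 OR n3 = 0 OR 1 = 1
n8 = n4 AND n7 = 1 AND 1 = 1
n9 = n7 NAND n5 = 1 NAND 0 = 1
n10 = n7 NAND in2 = 1 NAND 0 = 1
n11 = n9 XNOR n8 = 1 XNOR 1 = 1
n12 = n2 OR n6 = 0 OR 1 = 1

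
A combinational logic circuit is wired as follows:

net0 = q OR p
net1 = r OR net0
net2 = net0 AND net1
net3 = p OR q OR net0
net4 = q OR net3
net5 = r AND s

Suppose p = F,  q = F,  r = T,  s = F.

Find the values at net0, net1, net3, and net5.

net0 = F, net1 = T, net3 = F, net5 = F

net0 = q OR p = F OR F = F
net1 = r OR net0 = T OR F = T
net3 = p OR q OR net0 = F OR F OR F = F
net5 = r AND s = T AND F = F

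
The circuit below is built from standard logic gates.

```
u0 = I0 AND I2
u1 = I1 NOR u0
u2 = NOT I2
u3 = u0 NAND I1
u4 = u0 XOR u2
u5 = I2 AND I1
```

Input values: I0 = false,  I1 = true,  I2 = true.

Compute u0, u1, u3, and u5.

u0 = false, u1 = false, u3 = true, u5 = true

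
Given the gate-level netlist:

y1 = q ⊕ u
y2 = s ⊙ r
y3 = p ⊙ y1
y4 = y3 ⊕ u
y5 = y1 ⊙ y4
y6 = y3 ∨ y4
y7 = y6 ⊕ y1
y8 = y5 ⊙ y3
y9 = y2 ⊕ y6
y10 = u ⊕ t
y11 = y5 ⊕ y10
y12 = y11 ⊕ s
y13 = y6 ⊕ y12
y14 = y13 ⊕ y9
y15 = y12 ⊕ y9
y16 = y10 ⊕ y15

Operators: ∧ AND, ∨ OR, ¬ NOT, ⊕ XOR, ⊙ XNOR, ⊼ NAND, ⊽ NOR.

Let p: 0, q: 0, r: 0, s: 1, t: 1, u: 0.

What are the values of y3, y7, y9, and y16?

y1 = q XOR u = 0 XOR 0 = 0
y2 = s XNOR r = 1 XNOR 0 = 0
y3 = p XNOR y1 = 0 XNOR 0 = 1
y4 = y3 XOR u = 1 XOR 0 = 1
y5 = y1 XNOR y4 = 0 XNOR 1 = 0
y6 = y3 OR y4 = 1 OR 1 = 1
y7 = y6 XOR y1 = 1 XOR 0 = 1
y9 = y2 XOR y6 = 0 XOR 1 = 1
y10 = u XOR t = 0 XOR 1 = 1
y11 = y5 XOR y10 = 0 XOR 1 = 1
y12 = y11 XOR s = 1 XOR 1 = 0
y15 = y12 XOR y9 = 0 XOR 1 = 1
y16 = y10 XOR y15 = 1 XOR 1 = 0

y3 = 1  y7 = 1  y9 = 1  y16 = 0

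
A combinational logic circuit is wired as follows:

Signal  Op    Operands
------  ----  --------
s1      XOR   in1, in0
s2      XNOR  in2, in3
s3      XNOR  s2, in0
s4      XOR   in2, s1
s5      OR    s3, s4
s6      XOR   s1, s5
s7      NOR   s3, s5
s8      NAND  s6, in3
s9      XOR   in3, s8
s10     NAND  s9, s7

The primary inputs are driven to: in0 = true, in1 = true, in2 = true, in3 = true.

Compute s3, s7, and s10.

s3 = true; s7 = false; s10 = true

s1 = in1 XOR in0 = true XOR true = false
s2 = in2 XNOR in3 = true XNOR true = true
s3 = s2 XNOR in0 = true XNOR true = true
s4 = in2 XOR s1 = true XOR false = true
s5 = s3 OR s4 = true OR true = true
s6 = s1 XOR s5 = false XOR true = true
s7 = s3 NOR s5 = true NOR true = false
s8 = s6 NAND in3 = true NAND true = false
s9 = in3 XOR s8 = true XOR false = true
s10 = s9 NAND s7 = true NAND false = true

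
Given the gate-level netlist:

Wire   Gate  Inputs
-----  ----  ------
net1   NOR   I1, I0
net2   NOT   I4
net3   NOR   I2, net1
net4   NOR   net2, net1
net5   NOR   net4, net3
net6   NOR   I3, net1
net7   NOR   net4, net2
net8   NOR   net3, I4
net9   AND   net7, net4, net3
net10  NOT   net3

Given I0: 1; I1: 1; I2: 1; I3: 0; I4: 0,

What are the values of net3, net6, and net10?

net3 = 0; net6 = 1; net10 = 1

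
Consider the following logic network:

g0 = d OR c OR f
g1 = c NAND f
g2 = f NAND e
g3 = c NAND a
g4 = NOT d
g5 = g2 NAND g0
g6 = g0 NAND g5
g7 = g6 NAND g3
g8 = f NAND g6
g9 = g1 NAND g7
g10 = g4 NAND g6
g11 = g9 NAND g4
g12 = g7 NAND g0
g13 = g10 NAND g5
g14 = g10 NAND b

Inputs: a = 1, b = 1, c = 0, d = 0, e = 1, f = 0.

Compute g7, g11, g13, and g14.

g7 = 0  g11 = 0  g13 = 1  g14 = 1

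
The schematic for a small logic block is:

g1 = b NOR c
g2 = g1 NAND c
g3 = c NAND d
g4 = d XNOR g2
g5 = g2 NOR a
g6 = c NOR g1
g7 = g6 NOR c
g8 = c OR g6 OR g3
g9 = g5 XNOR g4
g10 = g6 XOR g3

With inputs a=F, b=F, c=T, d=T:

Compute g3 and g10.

g3 = F, g10 = F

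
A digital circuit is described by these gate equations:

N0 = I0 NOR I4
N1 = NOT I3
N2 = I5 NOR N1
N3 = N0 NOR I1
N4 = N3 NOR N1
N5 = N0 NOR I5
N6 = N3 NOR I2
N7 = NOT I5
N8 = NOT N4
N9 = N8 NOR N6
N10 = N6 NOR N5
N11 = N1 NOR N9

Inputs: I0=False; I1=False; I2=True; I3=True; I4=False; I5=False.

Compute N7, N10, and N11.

N7 = True  N10 = True  N11 = False

N0 = I0 NOR I4 = False NOR False = True
N1 = NOT I3 = NOT True = False
N3 = N0 NOR I1 = True NOR False = False
N4 = N3 NOR N1 = False NOR False = True
N5 = N0 NOR I5 = True NOR False = False
N6 = N3 NOR I2 = False NOR True = False
N7 = NOT I5 = NOT False = True
N8 = NOT N4 = NOT True = False
N9 = N8 NOR N6 = False NOR False = True
N10 = N6 NOR N5 = False NOR False = True
N11 = N1 NOR N9 = False NOR True = False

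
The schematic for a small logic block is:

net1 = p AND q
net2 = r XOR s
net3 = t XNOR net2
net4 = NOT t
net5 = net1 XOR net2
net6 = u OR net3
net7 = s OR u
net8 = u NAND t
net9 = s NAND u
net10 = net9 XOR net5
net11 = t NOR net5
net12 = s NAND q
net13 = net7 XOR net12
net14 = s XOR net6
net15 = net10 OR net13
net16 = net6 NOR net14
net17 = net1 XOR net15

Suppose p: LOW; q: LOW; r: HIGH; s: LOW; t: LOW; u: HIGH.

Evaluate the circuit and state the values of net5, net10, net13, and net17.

net5 = HIGH; net10 = LOW; net13 = LOW; net17 = LOW

net1 = p AND q = LOW AND LOW = LOW
net2 = r XOR s = HIGH XOR LOW = HIGH
net5 = net1 XOR net2 = LOW XOR HIGH = HIGH
net7 = s OR u = LOW OR HIGH = HIGH
net9 = s NAND u = LOW NAND HIGH = HIGH
net10 = net9 XOR net5 = HIGH XOR HIGH = LOW
net12 = s NAND q = LOW NAND LOW = HIGH
net13 = net7 XOR net12 = HIGH XOR HIGH = LOW
net15 = net10 OR net13 = LOW OR LOW = LOW
net17 = net1 XOR net15 = LOW XOR LOW = LOW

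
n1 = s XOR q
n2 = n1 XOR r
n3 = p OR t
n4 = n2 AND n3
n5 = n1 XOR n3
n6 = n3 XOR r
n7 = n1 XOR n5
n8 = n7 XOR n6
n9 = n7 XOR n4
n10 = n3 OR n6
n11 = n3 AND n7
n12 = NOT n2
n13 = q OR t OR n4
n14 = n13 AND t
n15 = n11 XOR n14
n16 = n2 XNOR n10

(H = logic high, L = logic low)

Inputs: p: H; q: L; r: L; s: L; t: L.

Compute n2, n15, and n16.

n2 = L, n15 = H, n16 = L

n1 = s XOR q = L XOR L = L
n2 = n1 XOR r = L XOR L = L
n3 = p OR t = H OR L = H
n4 = n2 AND n3 = L AND H = L
n5 = n1 XOR n3 = L XOR H = H
n6 = n3 XOR r = H XOR L = H
n7 = n1 XOR n5 = L XOR H = H
n10 = n3 OR n6 = H OR H = H
n11 = n3 AND n7 = H AND H = H
n13 = q OR t OR n4 = L OR L OR L = L
n14 = n13 AND t = L AND L = L
n15 = n11 XOR n14 = H XOR L = H
n16 = n2 XNOR n10 = L XNOR H = L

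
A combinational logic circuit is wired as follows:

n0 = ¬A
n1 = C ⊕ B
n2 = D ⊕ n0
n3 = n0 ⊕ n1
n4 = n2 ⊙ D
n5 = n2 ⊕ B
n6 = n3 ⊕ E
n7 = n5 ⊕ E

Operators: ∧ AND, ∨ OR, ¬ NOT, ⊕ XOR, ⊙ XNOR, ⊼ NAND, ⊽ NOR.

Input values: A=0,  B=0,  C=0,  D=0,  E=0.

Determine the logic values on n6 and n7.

n6 = 1, n7 = 1

n0 = NOT A = NOT 0 = 1
n1 = C XOR B = 0 XOR 0 = 0
n2 = D XOR n0 = 0 XOR 1 = 1
n3 = n0 XOR n1 = 1 XOR 0 = 1
n5 = n2 XOR B = 1 XOR 0 = 1
n6 = n3 XOR E = 1 XOR 0 = 1
n7 = n5 XOR E = 1 XOR 0 = 1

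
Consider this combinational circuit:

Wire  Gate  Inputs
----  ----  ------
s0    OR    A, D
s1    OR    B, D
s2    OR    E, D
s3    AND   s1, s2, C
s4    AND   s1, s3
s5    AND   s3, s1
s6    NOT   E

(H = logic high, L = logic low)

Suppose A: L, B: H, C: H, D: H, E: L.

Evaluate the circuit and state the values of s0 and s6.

s0 = H  s6 = H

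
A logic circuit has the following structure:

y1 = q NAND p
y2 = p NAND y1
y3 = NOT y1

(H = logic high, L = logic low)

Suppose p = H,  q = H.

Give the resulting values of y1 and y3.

y1 = q NAND p = H NAND H = L
y3 = NOT y1 = NOT L = H

y1 = L, y3 = H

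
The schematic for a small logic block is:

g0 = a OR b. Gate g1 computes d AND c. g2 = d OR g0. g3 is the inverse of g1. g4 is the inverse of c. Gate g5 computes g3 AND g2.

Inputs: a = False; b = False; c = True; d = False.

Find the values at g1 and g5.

g0 = a OR b = False OR False = False
g1 = d AND c = False AND True = False
g2 = d OR g0 = False OR False = False
g3 = NOT g1 = NOT False = True
g5 = g3 AND g2 = True AND False = False

g1 = False; g5 = False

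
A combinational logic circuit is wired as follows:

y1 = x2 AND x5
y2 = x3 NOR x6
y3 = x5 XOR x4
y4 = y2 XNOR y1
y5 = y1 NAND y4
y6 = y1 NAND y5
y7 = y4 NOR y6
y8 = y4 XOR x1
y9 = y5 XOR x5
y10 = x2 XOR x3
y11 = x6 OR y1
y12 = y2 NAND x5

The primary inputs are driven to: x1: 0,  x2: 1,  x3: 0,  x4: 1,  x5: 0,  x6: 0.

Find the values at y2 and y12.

y2 = 1, y12 = 1

y2 = x3 NOR x6 = 0 NOR 0 = 1
y12 = y2 NAND x5 = 1 NAND 0 = 1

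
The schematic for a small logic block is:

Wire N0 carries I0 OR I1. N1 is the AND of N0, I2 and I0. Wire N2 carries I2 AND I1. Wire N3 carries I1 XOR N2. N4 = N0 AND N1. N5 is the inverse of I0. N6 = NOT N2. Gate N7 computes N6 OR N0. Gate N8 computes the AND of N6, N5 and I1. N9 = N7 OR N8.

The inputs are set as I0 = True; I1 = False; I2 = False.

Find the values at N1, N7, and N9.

N1 = False; N7 = True; N9 = True

N0 = I0 OR I1 = True OR False = True
N1 = N0 AND I2 AND I0 = True AND False AND True = False
N2 = I2 AND I1 = False AND False = False
N5 = NOT I0 = NOT True = False
N6 = NOT N2 = NOT False = True
N7 = N6 OR N0 = True OR True = True
N8 = N6 AND N5 AND I1 = True AND False AND False = False
N9 = N7 OR N8 = True OR False = True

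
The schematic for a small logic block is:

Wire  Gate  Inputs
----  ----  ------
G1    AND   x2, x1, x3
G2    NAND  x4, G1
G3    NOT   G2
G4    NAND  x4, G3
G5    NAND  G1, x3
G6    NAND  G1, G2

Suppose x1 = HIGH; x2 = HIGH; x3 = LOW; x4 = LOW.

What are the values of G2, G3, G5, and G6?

G2 = HIGH  G3 = LOW  G5 = HIGH  G6 = HIGH

G1 = x2 AND x1 AND x3 = HIGH AND HIGH AND LOW = LOW
G2 = x4 NAND G1 = LOW NAND LOW = HIGH
G3 = NOT G2 = NOT HIGH = LOW
G5 = G1 NAND x3 = LOW NAND LOW = HIGH
G6 = G1 NAND G2 = LOW NAND HIGH = HIGH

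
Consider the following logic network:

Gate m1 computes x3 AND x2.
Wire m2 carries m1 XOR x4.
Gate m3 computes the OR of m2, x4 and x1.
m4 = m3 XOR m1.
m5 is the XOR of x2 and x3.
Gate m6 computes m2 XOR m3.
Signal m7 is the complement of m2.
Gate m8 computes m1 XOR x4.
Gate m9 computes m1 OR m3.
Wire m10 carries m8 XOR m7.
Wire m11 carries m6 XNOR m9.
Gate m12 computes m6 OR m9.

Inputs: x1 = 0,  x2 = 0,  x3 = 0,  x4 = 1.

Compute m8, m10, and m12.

m8 = 1, m10 = 1, m12 = 1

m1 = x3 AND x2 = 0 AND 0 = 0
m2 = m1 XOR x4 = 0 XOR 1 = 1
m3 = m2 OR x4 OR x1 = 1 OR 1 OR 0 = 1
m6 = m2 XOR m3 = 1 XOR 1 = 0
m7 = NOT m2 = NOT 1 = 0
m8 = m1 XOR x4 = 0 XOR 1 = 1
m9 = m1 OR m3 = 0 OR 1 = 1
m10 = m8 XOR m7 = 1 XOR 0 = 1
m12 = m6 OR m9 = 0 OR 1 = 1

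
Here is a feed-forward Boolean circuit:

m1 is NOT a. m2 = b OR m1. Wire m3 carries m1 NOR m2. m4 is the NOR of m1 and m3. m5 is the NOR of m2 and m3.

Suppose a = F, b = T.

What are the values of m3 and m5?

m1 = NOT a = NOT F = T
m2 = b OR m1 = T OR T = T
m3 = m1 NOR m2 = T NOR T = F
m5 = m2 NOR m3 = T NOR F = F

m3 = F; m5 = F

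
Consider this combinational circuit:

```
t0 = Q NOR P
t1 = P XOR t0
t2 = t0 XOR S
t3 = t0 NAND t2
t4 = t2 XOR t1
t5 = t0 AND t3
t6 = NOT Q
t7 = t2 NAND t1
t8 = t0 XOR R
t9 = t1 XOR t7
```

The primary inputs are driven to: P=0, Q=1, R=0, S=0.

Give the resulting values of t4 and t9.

t0 = Q NOR P = 1 NOR 0 = 0
t1 = P XOR t0 = 0 XOR 0 = 0
t2 = t0 XOR S = 0 XOR 0 = 0
t4 = t2 XOR t1 = 0 XOR 0 = 0
t7 = t2 NAND t1 = 0 NAND 0 = 1
t9 = t1 XOR t7 = 0 XOR 1 = 1

t4 = 0, t9 = 1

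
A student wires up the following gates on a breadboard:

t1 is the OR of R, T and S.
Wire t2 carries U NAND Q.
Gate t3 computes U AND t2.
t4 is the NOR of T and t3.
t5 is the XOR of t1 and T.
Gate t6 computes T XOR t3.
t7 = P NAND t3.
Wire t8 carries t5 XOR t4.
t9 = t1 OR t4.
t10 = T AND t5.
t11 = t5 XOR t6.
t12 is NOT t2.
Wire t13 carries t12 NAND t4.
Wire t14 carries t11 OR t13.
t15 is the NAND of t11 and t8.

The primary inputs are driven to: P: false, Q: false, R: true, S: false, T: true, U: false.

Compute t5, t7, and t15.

t1 = R OR T OR S = true OR true OR false = true
t2 = U NAND Q = false NAND false = true
t3 = U AND t2 = false AND true = false
t4 = T NOR t3 = true NOR false = false
t5 = t1 XOR T = true XOR true = false
t6 = T XOR t3 = true XOR false = true
t7 = P NAND t3 = false NAND false = true
t8 = t5 XOR t4 = false XOR false = false
t11 = t5 XOR t6 = false XOR true = true
t15 = t11 NAND t8 = true NAND false = true

t5 = false, t7 = true, t15 = true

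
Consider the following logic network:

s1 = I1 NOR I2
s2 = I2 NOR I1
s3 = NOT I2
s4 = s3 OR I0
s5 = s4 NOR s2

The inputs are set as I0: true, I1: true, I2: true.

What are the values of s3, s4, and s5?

s2 = I2 NOR I1 = true NOR true = false
s3 = NOT I2 = NOT true = false
s4 = s3 OR I0 = false OR true = true
s5 = s4 NOR s2 = true NOR false = false

s3 = false  s4 = true  s5 = false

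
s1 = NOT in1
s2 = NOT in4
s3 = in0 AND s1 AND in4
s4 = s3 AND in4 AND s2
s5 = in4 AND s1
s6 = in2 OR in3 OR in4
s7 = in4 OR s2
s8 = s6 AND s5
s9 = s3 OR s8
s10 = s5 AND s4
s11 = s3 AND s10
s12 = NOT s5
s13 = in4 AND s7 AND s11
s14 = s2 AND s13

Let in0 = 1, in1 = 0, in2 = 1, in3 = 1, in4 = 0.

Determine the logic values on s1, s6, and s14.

s1 = NOT in1 = NOT 0 = 1
s2 = NOT in4 = NOT 0 = 1
s3 = in0 AND s1 AND in4 = 1 AND 1 AND 0 = 0
s4 = s3 AND in4 AND s2 = 0 AND 0 AND 1 = 0
s5 = in4 AND s1 = 0 AND 1 = 0
s6 = in2 OR in3 OR in4 = 1 OR 1 OR 0 = 1
s7 = in4 OR s2 = 0 OR 1 = 1
s10 = s5 AND s4 = 0 AND 0 = 0
s11 = s3 AND s10 = 0 AND 0 = 0
s13 = in4 AND s7 AND s11 = 0 AND 1 AND 0 = 0
s14 = s2 AND s13 = 1 AND 0 = 0

s1 = 1; s6 = 1; s14 = 0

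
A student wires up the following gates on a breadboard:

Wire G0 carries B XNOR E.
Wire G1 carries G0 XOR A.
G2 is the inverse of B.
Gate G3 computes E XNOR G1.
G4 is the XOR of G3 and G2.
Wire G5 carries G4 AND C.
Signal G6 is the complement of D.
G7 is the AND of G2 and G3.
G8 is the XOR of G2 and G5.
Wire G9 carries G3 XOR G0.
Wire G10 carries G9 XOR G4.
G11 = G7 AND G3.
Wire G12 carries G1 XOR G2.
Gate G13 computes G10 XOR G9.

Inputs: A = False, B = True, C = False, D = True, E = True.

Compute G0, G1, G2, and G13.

G0 = True, G1 = True, G2 = False, G13 = True

G0 = B XNOR E = True XNOR True = True
G1 = G0 XOR A = True XOR False = True
G2 = NOT B = NOT True = False
G3 = E XNOR G1 = True XNOR True = True
G4 = G3 XOR G2 = True XOR False = True
G9 = G3 XOR G0 = True XOR True = False
G10 = G9 XOR G4 = False XOR True = True
G13 = G10 XOR G9 = True XOR False = True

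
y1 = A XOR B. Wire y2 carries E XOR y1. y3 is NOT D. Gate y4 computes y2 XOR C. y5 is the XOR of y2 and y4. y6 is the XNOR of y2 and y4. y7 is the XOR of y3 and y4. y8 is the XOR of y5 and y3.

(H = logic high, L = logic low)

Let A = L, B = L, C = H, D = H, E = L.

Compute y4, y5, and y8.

y4 = H, y5 = H, y8 = H

y1 = A XOR B = L XOR L = L
y2 = E XOR y1 = L XOR L = L
y3 = NOT D = NOT H = L
y4 = y2 XOR C = L XOR H = H
y5 = y2 XOR y4 = L XOR H = H
y8 = y5 XOR y3 = H XOR L = H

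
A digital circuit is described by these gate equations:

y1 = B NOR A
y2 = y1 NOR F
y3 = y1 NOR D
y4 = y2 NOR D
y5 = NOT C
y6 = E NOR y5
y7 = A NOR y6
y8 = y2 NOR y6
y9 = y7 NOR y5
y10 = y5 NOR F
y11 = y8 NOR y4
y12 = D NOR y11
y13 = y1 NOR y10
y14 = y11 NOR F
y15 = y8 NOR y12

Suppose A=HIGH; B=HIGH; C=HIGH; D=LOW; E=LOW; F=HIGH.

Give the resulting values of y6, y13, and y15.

y6 = HIGH, y13 = HIGH, y15 = LOW

y1 = B NOR A = HIGH NOR HIGH = LOW
y2 = y1 NOR F = LOW NOR HIGH = LOW
y4 = y2 NOR D = LOW NOR LOW = HIGH
y5 = NOT C = NOT HIGH = LOW
y6 = E NOR y5 = LOW NOR LOW = HIGH
y8 = y2 NOR y6 = LOW NOR HIGH = LOW
y10 = y5 NOR F = LOW NOR HIGH = LOW
y11 = y8 NOR y4 = LOW NOR HIGH = LOW
y12 = D NOR y11 = LOW NOR LOW = HIGH
y13 = y1 NOR y10 = LOW NOR LOW = HIGH
y15 = y8 NOR y12 = LOW NOR HIGH = LOW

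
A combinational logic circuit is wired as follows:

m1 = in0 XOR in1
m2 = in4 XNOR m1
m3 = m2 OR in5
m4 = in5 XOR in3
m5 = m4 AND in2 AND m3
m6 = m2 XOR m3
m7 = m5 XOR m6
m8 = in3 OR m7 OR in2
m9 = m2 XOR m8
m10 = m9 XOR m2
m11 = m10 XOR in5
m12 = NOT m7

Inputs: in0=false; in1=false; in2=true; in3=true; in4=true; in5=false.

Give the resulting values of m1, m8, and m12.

m1 = false  m8 = true  m12 = true

m1 = in0 XOR in1 = false XOR false = false
m2 = in4 XNOR m1 = true XNOR false = false
m3 = m2 OR in5 = false OR false = false
m4 = in5 XOR in3 = false XOR true = true
m5 = m4 AND in2 AND m3 = true AND true AND false = false
m6 = m2 XOR m3 = false XOR false = false
m7 = m5 XOR m6 = false XOR false = false
m8 = in3 OR m7 OR in2 = true OR false OR true = true
m12 = NOT m7 = NOT false = true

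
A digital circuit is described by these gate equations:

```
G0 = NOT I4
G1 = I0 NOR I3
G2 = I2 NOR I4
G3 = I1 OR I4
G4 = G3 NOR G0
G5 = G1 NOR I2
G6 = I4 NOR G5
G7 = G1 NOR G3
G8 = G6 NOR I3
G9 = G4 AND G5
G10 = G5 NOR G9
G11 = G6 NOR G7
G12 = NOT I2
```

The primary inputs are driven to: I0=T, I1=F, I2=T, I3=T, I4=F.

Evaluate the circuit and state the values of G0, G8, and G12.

G0 = T  G8 = F  G12 = F

G0 = NOT I4 = NOT F = T
G1 = I0 NOR I3 = T NOR T = F
G5 = G1 NOR I2 = F NOR T = F
G6 = I4 NOR G5 = F NOR F = T
G8 = G6 NOR I3 = T NOR T = F
G12 = NOT I2 = NOT T = F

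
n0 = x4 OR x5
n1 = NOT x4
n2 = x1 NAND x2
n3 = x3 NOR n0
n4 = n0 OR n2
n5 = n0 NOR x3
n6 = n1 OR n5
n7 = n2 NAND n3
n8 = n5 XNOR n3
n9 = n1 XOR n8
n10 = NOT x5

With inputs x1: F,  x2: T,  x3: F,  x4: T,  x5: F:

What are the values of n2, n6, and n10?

n2 = T  n6 = F  n10 = T

n0 = x4 OR x5 = T OR F = T
n1 = NOT x4 = NOT T = F
n2 = x1 NAND x2 = F NAND T = T
n5 = n0 NOR x3 = T NOR F = F
n6 = n1 OR n5 = F OR F = F
n10 = NOT x5 = NOT F = T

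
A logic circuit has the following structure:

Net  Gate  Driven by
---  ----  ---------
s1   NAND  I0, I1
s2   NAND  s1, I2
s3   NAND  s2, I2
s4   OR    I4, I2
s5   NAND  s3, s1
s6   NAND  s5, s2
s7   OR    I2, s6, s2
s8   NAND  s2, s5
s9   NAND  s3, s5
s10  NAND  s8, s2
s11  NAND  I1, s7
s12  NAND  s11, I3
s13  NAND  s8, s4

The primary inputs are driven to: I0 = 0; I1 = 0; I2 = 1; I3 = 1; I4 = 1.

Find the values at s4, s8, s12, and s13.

s1 = I0 NAND I1 = 0 NAND 0 = 1
s2 = s1 NAND I2 = 1 NAND 1 = 0
s3 = s2 NAND I2 = 0 NAND 1 = 1
s4 = I4 OR I2 = 1 OR 1 = 1
s5 = s3 NAND s1 = 1 NAND 1 = 0
s6 = s5 NAND s2 = 0 NAND 0 = 1
s7 = I2 OR s6 OR s2 = 1 OR 1 OR 0 = 1
s8 = s2 NAND s5 = 0 NAND 0 = 1
s11 = I1 NAND s7 = 0 NAND 1 = 1
s12 = s11 NAND I3 = 1 NAND 1 = 0
s13 = s8 NAND s4 = 1 NAND 1 = 0

s4 = 1, s8 = 1, s12 = 0, s13 = 0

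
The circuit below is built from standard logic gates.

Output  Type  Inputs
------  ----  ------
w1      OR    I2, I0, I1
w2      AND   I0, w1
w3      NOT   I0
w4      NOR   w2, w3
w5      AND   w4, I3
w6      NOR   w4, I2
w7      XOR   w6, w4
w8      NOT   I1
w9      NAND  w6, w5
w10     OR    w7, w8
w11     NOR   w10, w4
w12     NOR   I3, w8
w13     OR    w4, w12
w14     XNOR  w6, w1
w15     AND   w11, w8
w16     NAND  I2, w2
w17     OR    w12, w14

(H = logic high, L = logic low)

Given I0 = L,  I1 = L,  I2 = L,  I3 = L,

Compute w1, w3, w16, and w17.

w1 = L, w3 = H, w16 = H, w17 = L

w1 = I2 OR I0 OR I1 = L OR L OR L = L
w2 = I0 AND w1 = L AND L = L
w3 = NOT I0 = NOT L = H
w4 = w2 NOR w3 = L NOR H = L
w6 = w4 NOR I2 = L NOR L = H
w8 = NOT I1 = NOT L = H
w12 = I3 NOR w8 = L NOR H = L
w14 = w6 XNOR w1 = H XNOR L = L
w16 = I2 NAND w2 = L NAND L = H
w17 = w12 OR w14 = L OR L = L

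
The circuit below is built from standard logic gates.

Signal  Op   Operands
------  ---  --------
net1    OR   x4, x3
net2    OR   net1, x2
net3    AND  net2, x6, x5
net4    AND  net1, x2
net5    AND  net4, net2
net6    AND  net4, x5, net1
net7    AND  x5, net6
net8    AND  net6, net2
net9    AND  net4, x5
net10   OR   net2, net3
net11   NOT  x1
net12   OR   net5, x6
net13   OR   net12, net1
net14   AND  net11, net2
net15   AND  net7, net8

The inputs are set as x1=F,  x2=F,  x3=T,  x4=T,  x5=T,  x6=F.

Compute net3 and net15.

net1 = x4 OR x3 = T OR T = T
net2 = net1 OR x2 = T OR F = T
net3 = net2 AND x6 AND x5 = T AND F AND T = F
net4 = net1 AND x2 = T AND F = F
net6 = net4 AND x5 AND net1 = F AND T AND T = F
net7 = x5 AND net6 = T AND F = F
net8 = net6 AND net2 = F AND T = F
net15 = net7 AND net8 = F AND F = F

net3 = F, net15 = F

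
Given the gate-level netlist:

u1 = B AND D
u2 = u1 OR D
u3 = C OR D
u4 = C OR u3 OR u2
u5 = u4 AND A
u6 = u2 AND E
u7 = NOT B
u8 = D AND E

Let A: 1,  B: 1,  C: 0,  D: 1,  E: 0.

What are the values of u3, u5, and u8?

u3 = 1, u5 = 1, u8 = 0

u1 = B AND D = 1 AND 1 = 1
u2 = u1 OR D = 1 OR 1 = 1
u3 = C OR D = 0 OR 1 = 1
u4 = C OR u3 OR u2 = 0 OR 1 OR 1 = 1
u5 = u4 AND A = 1 AND 1 = 1
u8 = D AND E = 1 AND 0 = 0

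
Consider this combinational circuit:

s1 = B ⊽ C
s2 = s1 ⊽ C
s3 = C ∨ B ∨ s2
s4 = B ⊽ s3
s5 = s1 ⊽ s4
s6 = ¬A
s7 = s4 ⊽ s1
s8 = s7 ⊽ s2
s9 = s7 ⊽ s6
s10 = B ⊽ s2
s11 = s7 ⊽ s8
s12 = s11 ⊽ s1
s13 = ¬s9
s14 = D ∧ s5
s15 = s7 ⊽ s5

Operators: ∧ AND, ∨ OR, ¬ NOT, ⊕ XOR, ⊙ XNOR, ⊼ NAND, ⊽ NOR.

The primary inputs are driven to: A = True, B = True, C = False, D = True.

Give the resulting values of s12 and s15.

s12 = True; s15 = False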